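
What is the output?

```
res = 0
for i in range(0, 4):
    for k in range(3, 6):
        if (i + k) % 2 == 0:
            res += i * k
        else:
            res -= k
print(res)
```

16

i=0,k=3: odd sum, res = 0-3 = -3
i=0,k=4: even sum, res = (-3)+0 = -3
i=0,k=5: odd sum, res = (-3)-5 = -8
i=1,k=3: even sum, res = (-8)+3 = -5
i=1,k=4: odd sum, res = (-5)-4 = -9
i=1,k=5: even sum, res = (-9)+5 = -4
i=2,k=3: odd sum, res = (-4)-3 = -7
i=2,k=4: even sum, res = (-7)+8 = 1
i=2,k=5: odd sum, res = 1-5 = -4
i=3,k=3: even sum, res = (-4)+9 = 5
i=3,k=4: odd sum, res = 5-4 = 1
i=3,k=5: even sum, res = 1+15 = 16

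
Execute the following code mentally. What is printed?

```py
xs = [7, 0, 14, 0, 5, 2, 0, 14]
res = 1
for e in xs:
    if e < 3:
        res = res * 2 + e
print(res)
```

e=7: not <3
e=0: <3, res = 1*2+0 = 2
e=14: not <3
e=0: <3, res = 2*2+0 = 4
e=5: not <3
e=2: <3, res = 4*2+2 = 10
e=0: <3, res = 10*2+0 = 20
e=14: not <3

20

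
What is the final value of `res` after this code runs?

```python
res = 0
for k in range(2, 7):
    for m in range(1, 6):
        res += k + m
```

175

k=2,m=1: res = 0+3 = 3
k=2,m=2: res = 3+4 = 7
k=2,m=3: res = 7+5 = 12
k=2,m=4: res = 12+6 = 18
k=2,m=5: res = 18+7 = 25
k=3,m=1: res = 25+4 = 29
k=3,m=2: res = 29+5 = 34
k=3,m=3: res = 34+6 = 40
k=3,m=4: res = 40+7 = 47
k=3,m=5: res = 47+8 = 55
k=4,m=1: res = 55+5 = 60
k=4,m=2: res = 60+6 = 66
k=4,m=3: res = 66+7 = 73
k=4,m=4: res = 73+8 = 81
k=4,m=5: res = 81+9 = 90
k=5,m=1: res = 90+6 = 96
k=5,m=2: res = 96+7 = 103
k=5,m=3: res = 103+8 = 111
k=5,m=4: res = 111+9 = 120
k=5,m=5: res = 120+10 = 130
k=6,m=1: res = 130+7 = 137
k=6,m=2: res = 137+8 = 145
k=6,m=3: res = 145+9 = 154
k=6,m=4: res = 154+10 = 164
k=6,m=5: res = 164+11 = 175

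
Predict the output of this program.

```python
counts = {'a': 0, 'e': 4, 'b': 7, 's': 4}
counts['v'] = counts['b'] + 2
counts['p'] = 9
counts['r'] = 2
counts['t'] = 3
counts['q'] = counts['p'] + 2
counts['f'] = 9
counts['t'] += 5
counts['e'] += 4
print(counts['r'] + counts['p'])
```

11

counts['v'] = counts['b']+2 = 9 → {'a': 0, 'e': 4, 'b': 7, 's': 4, 'v': 9}
counts['p'] = 9 → {'a': 0, 'e': 4, 'b': 7, 's': 4, 'v': 9, 'p': 9}
counts['r'] = 2 → {'a': 0, 'e': 4, 'b': 7, 's': 4, 'v': 9, 'p': 9, 'r': 2}
counts['t'] = 3 → {'a': 0, 'e': 4, 'b': 7, 's': 4, 'v': 9, 'p': 9, 'r': 2, 't': 3}
counts['q'] = counts['p']+2 = 11 → {'a': 0, 'e': 4, 'b': 7, 's': 4, 'v': 9, 'p': 9, 'r': 2, 't': 3, 'q': 11}
counts['f'] = 9 → {'a': 0, 'e': 4, 'b': 7, 's': 4, 'v': 9, 'p': 9, 'r': 2, 't': 3, 'q': 11, 'f': 9}
counts['t'] = 3+5 = 8 → {'a': 0, 'e': 4, 'b': 7, 's': 4, 'v': 9, 'p': 9, 'r': 2, 't': 8, 'q': 11, 'f': 9}
counts['e'] = 4+4 = 8 → {'a': 0, 'e': 8, 'b': 7, 's': 4, 'v': 9, 'p': 9, 'r': 2, 't': 8, 'q': 11, 'f': 9}
counts['r']+counts['p'] = 2+9 = 11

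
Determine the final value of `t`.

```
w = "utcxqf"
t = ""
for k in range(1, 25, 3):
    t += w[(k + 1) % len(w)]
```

k=1: add w[2]='c' → 'c'
k=4: add w[5]='f' → 'cf'
k=7: add w[2]='c' → 'cfc'
k=10: add w[5]='f' → 'cfcf'
k=13: add w[2]='c' → 'cfcfc'
k=16: add w[5]='f' → 'cfcfcf'
k=19: add w[2]='c' → 'cfcfcfc'
k=22: add w[5]='f' → 'cfcfcfcf'

'cfcfcfcf'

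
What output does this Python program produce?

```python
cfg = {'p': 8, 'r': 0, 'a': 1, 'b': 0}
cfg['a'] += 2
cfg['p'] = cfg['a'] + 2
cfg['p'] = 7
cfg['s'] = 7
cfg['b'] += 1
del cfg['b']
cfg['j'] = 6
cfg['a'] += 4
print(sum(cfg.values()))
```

27

cfg['a'] = 1+2 = 3 → {'p': 8, 'r': 0, 'a': 3, 'b': 0}
cfg['p'] = cfg['a']+2 = 5 → {'p': 5, 'r': 0, 'a': 3, 'b': 0}
cfg['p'] = 7 → {'p': 7, 'r': 0, 'a': 3, 'b': 0}
cfg['s'] = 7 → {'p': 7, 'r': 0, 'a': 3, 'b': 0, 's': 7}
cfg['b'] = 0+1 = 1 → {'p': 7, 'r': 0, 'a': 3, 'b': 1, 's': 7}
del 'b' → {'p': 7, 'r': 0, 'a': 3, 's': 7}
cfg['j'] = 6 → {'p': 7, 'r': 0, 'a': 3, 's': 7, 'j': 6}
cfg['a'] = 3+4 = 7 → {'p': 7, 'r': 0, 'a': 7, 's': 7, 'j': 6}
sum of values = 27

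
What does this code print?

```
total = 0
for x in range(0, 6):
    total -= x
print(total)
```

-15

x=0: total = 0-0 = 0
x=1: total = 0-1 = -1
x=2: total = (-1)-2 = -3
x=3: total = (-3)-3 = -6
x=4: total = (-6)-4 = -10
x=5: total = (-10)-5 = -15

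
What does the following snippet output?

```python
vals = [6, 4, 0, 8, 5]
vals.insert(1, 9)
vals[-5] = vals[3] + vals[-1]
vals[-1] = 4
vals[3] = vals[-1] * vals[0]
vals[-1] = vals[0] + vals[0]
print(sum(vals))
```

insert 9 at 1 → [6, 9, 4, 0, 8, 5]
vals[-5] = vals[3]+vals[-1] = 0+5 = 5 → [6, 5, 4, 0, 8, 5]
vals[-1] = 4 → [6, 5, 4, 0, 8, 4]
vals[3] = vals[-1]*vals[0] = 4*6 = 24 → [6, 5, 4, 24, 8, 4]
vals[-1] = vals[0]+vals[0] = 6+6 = 12 → [6, 5, 4, 24, 8, 12]
sum = 59

59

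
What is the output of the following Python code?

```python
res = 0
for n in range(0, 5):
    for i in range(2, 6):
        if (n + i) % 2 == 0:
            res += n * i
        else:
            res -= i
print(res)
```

32

n=0,i=2: even sum, res = 0+0 = 0
n=0,i=3: odd sum, res = 0-3 = -3
n=0,i=4: even sum, res = (-3)+0 = -3
n=0,i=5: odd sum, res = (-3)-5 = -8
n=1,i=2: odd sum, res = (-8)-2 = -10
n=1,i=3: even sum, res = (-10)+3 = -7
n=1,i=4: odd sum, res = (-7)-4 = -11
n=1,i=5: even sum, res = (-11)+5 = -6
n=2,i=2: even sum, res = (-6)+4 = -2
n=2,i=3: odd sum, res = (-2)-3 = -5
n=2,i=4: even sum, res = (-5)+8 = 3
n=2,i=5: odd sum, res = 3-5 = -2
n=3,i=2: odd sum, res = (-2)-2 = -4
n=3,i=3: even sum, res = (-4)+9 = 5
n=3,i=4: odd sum, res = 5-4 = 1
n=3,i=5: even sum, res = 1+15 = 16
n=4,i=2: even sum, res = 16+8 = 24
n=4,i=3: odd sum, res = 24-3 = 21
n=4,i=4: even sum, res = 21+16 = 37
n=4,i=5: odd sum, res = 37-5 = 32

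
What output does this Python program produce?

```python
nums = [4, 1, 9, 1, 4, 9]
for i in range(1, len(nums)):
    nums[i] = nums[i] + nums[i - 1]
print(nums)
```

[4, 5, 14, 15, 19, 28]

i=1: nums[1] = 1+4 = 5 → [4, 5, 9, 1, 4, 9]
i=2: nums[2] = 9+5 = 14 → [4, 5, 14, 1, 4, 9]
i=3: nums[3] = 1+14 = 15 → [4, 5, 14, 15, 4, 9]
i=4: nums[4] = 4+15 = 19 → [4, 5, 14, 15, 19, 9]
i=5: nums[5] = 9+19 = 28 → [4, 5, 14, 15, 19, 28]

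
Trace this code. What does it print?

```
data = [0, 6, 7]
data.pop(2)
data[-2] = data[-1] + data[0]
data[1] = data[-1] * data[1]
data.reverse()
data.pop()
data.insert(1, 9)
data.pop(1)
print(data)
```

pop(2) removes 7 → [0, 6]
data[-2] = data[-1]+data[0] = 6+0 = 6 → [6, 6]
data[1] = data[-1]*data[1] = 6*6 = 36 → [6, 36]
reverse → [36, 6]
pop() removes 6 → [36]
insert 9 at 1 → [36, 9]
pop(1) removes 9 → [36]

[36]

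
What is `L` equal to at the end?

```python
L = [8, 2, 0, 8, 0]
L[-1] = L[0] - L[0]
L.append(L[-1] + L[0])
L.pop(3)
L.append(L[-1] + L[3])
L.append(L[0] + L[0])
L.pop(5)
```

[8, 2, 0, 0, 8, 16]

L[-1] = L[0]-L[0] = 8-8 = 0 → [8, 2, 0, 8, 0]
append L[-1]+L[0] = 0+8 = 8 → [8, 2, 0, 8, 0, 8]
pop(3) removes 8 → [8, 2, 0, 0, 8]
append L[-1]+L[3] = 8+0 = 8 → [8, 2, 0, 0, 8, 8]
append L[0]+L[0] = 8+8 = 16 → [8, 2, 0, 0, 8, 8, 16]
pop(5) removes 8 → [8, 2, 0, 0, 8, 16]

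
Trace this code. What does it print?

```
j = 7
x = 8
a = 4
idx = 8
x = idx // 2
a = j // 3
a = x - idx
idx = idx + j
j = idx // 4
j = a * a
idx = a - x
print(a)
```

x = 8//2 = 4
a = 7//3 = 2
a = 4-8 = -4
idx = 8+7 = 15
j = 15//4 = 3
j = (-4)*(-4) = 16
idx = (-4)-4 = -8

-4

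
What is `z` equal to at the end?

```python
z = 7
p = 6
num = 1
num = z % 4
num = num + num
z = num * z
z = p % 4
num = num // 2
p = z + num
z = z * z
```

num = 7%4 = 3
num = 3+3 = 6
z = 6*7 = 42
z = 6%4 = 2
num = 6//2 = 3
p = 2+3 = 5
z = 2*2 = 4

4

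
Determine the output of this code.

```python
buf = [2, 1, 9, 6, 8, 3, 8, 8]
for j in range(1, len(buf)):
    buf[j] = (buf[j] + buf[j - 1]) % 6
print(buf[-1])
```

3

j=1: buf[1] = (1+2)%6 = 3 → [2, 3, 9, 6, 8, 3, 8, 8]
j=2: buf[2] = (9+3)%6 = 0 → [2, 3, 0, 6, 8, 3, 8, 8]
j=3: buf[3] = (6+0)%6 = 0 → [2, 3, 0, 0, 8, 3, 8, 8]
j=4: buf[4] = (8+0)%6 = 2 → [2, 3, 0, 0, 2, 3, 8, 8]
j=5: buf[5] = (3+2)%6 = 5 → [2, 3, 0, 0, 2, 5, 8, 8]
j=6: buf[6] = (8+5)%6 = 1 → [2, 3, 0, 0, 2, 5, 1, 8]
j=7: buf[7] = (8+1)%6 = 3 → [2, 3, 0, 0, 2, 5, 1, 3]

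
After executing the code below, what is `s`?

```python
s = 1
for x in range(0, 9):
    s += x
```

37

x=0: s = 1+0 = 1
x=1: s = 1+1 = 2
x=2: s = 2+2 = 4
x=3: s = 4+3 = 7
x=4: s = 7+4 = 11
x=5: s = 11+5 = 16
x=6: s = 16+6 = 22
x=7: s = 22+7 = 29
x=8: s = 29+8 = 37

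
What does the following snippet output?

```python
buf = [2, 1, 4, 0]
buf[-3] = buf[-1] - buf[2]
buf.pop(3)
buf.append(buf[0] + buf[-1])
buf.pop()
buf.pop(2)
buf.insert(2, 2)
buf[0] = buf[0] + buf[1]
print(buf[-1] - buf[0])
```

buf[-3] = buf[-1]-buf[2] = 0-4 = -4 → [2, -4, 4, 0]
pop(3) removes 0 → [2, -4, 4]
append buf[0]+buf[-1] = 2+4 = 6 → [2, -4, 4, 6]
pop() removes 6 → [2, -4, 4]
pop(2) removes 4 → [2, -4]
insert 2 at 2 → [2, -4, 2]
buf[0] = buf[0]+buf[1] = 2+(-4) = -2 → [-2, -4, 2]
buf[-1]-buf[0] = 2-(-2) = 4

4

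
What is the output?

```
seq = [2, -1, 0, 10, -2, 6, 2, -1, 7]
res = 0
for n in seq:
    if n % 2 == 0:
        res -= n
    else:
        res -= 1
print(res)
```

-21

n=2: even, res = 0-2 = -2
n=-1: not even, res = (-2)-1 = -3
n=0: even, res = (-3)-0 = -3
n=10: even, res = (-3)-10 = -13
n=-2: even, res = (-13)-(-2) = -11
n=6: even, res = (-11)-6 = -17
n=2: even, res = (-17)-2 = -19
n=-1: not even, res = (-19)-1 = -20
n=7: not even, res = (-20)-1 = -21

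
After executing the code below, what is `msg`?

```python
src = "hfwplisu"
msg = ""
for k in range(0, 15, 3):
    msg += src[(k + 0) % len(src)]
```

k=0: add src[0]='h' → 'h'
k=3: add src[3]='p' → 'hp'
k=6: add src[6]='s' → 'hps'
k=9: add src[1]='f' → 'hpsf'
k=12: add src[4]='l' → 'hpsfl'

'hpsfl'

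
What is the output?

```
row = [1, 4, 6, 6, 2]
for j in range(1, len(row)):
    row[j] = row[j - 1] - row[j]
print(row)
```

[1, -3, -9, -15, -17]

j=1: row[1] = 1-4 = -3 → [1, -3, 6, 6, 2]
j=2: row[2] = (-3)-6 = -9 → [1, -3, -9, 6, 2]
j=3: row[3] = (-9)-6 = -15 → [1, -3, -9, -15, 2]
j=4: row[4] = (-15)-2 = -17 → [1, -3, -9, -15, -17]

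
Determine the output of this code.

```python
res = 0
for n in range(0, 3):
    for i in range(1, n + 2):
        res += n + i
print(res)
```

n=0,i=1: res = 0+1 = 1
n=1,i=1: res = 1+2 = 3
n=1,i=2: res = 3+3 = 6
n=2,i=1: res = 6+3 = 9
n=2,i=2: res = 9+4 = 13
n=2,i=3: res = 13+5 = 18

18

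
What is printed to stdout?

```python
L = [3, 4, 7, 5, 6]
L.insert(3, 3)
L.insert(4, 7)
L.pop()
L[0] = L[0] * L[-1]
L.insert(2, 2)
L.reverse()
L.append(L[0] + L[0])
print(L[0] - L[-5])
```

insert 3 at 3 → [3, 4, 7, 3, 5, 6]
insert 7 at 4 → [3, 4, 7, 3, 7, 5, 6]
pop() removes 6 → [3, 4, 7, 3, 7, 5]
L[0] = L[0]*L[-1] = 3*5 = 15 → [15, 4, 7, 3, 7, 5]
insert 2 at 2 → [15, 4, 2, 7, 3, 7, 5]
reverse → [5, 7, 3, 7, 2, 4, 15]
append L[0]+L[0] = 5+5 = 10 → [5, 7, 3, 7, 2, 4, 15, 10]
L[0]-L[-5] = 5-7 = -2

-2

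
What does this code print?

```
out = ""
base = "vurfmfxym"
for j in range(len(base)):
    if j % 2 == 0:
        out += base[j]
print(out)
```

vrmxm

j=0: add 'v' → 'v'
j=1: skip
j=2: add 'r' → 'vr'
j=3: skip
j=4: add 'm' → 'vrm'
j=5: skip
j=6: add 'x' → 'vrmx'
j=7: skip
j=8: add 'm' → 'vrmxm'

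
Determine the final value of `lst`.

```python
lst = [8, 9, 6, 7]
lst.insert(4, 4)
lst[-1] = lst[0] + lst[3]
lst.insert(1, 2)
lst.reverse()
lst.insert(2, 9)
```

[15, 7, 9, 6, 9, 2, 8]

insert 4 at 4 → [8, 9, 6, 7, 4]
lst[-1] = lst[0]+lst[3] = 8+7 = 15 → [8, 9, 6, 7, 15]
insert 2 at 1 → [8, 2, 9, 6, 7, 15]
reverse → [15, 7, 6, 9, 2, 8]
insert 9 at 2 → [15, 7, 9, 6, 9, 2, 8]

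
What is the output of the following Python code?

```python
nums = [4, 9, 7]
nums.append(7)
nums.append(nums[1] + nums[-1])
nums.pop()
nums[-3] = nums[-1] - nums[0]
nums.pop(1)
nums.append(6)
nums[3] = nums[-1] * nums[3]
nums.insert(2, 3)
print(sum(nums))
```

57

append 7 → [4, 9, 7, 7]
append nums[1]+nums[-1] = 9+7 = 16 → [4, 9, 7, 7, 16]
pop() removes 16 → [4, 9, 7, 7]
nums[-3] = nums[-1]-nums[0] = 7-4 = 3 → [4, 3, 7, 7]
pop(1) removes 3 → [4, 7, 7]
append 6 → [4, 7, 7, 6]
nums[3] = nums[-1]*nums[3] = 6*6 = 36 → [4, 7, 7, 36]
insert 3 at 2 → [4, 7, 3, 7, 36]
sum = 57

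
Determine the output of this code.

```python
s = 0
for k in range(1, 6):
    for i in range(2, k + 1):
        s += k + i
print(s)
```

70

k=2,i=2: s = 0+4 = 4
k=3,i=2: s = 4+5 = 9
k=3,i=3: s = 9+6 = 15
k=4,i=2: s = 15+6 = 21
k=4,i=3: s = 21+7 = 28
k=4,i=4: s = 28+8 = 36
k=5,i=2: s = 36+7 = 43
k=5,i=3: s = 43+8 = 51
k=5,i=4: s = 51+9 = 60
k=5,i=5: s = 60+10 = 70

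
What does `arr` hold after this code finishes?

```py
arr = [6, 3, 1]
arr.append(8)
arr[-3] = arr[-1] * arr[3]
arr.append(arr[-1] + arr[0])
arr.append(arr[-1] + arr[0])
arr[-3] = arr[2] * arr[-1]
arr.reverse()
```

append 8 → [6, 3, 1, 8]
arr[-3] = arr[-1]*arr[3] = 8*8 = 64 → [6, 64, 1, 8]
append arr[-1]+arr[0] = 8+6 = 14 → [6, 64, 1, 8, 14]
append arr[-1]+arr[0] = 14+6 = 20 → [6, 64, 1, 8, 14, 20]
arr[-3] = arr[2]*arr[-1] = 1*20 = 20 → [6, 64, 1, 20, 14, 20]
reverse → [20, 14, 20, 1, 64, 6]

[20, 14, 20, 1, 64, 6]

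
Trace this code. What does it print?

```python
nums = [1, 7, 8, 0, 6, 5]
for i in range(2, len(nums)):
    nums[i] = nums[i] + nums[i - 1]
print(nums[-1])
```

i=2: nums[2] = 8+7 = 15 → [1, 7, 15, 0, 6, 5]
i=3: nums[3] = 0+15 = 15 → [1, 7, 15, 15, 6, 5]
i=4: nums[4] = 6+15 = 21 → [1, 7, 15, 15, 21, 5]
i=5: nums[5] = 5+21 = 26 → [1, 7, 15, 15, 21, 26]

26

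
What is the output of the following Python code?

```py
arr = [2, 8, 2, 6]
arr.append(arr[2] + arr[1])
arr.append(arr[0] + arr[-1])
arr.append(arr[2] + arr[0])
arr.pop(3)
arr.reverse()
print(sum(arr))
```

38

append arr[2]+arr[1] = 2+8 = 10 → [2, 8, 2, 6, 10]
append arr[0]+arr[-1] = 2+10 = 12 → [2, 8, 2, 6, 10, 12]
append arr[2]+arr[0] = 2+2 = 4 → [2, 8, 2, 6, 10, 12, 4]
pop(3) removes 6 → [2, 8, 2, 10, 12, 4]
reverse → [4, 12, 10, 2, 8, 2]
sum = 38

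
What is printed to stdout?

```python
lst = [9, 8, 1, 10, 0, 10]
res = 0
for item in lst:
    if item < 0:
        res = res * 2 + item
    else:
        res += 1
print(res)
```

item=9: not <0, res = 0+1 = 1
item=8: not <0, res = 1+1 = 2
item=1: not <0, res = 2+1 = 3
item=10: not <0, res = 3+1 = 4
item=0: not <0, res = 4+1 = 5
item=10: not <0, res = 5+1 = 6

6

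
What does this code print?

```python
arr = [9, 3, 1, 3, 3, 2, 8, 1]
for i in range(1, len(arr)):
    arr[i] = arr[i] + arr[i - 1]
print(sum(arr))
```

i=1: arr[1] = 3+9 = 12 → [9, 12, 1, 3, 3, 2, 8, 1]
i=2: arr[2] = 1+12 = 13 → [9, 12, 13, 3, 3, 2, 8, 1]
i=3: arr[3] = 3+13 = 16 → [9, 12, 13, 16, 3, 2, 8, 1]
i=4: arr[4] = 3+16 = 19 → [9, 12, 13, 16, 19, 2, 8, 1]
i=5: arr[5] = 2+19 = 21 → [9, 12, 13, 16, 19, 21, 8, 1]
i=6: arr[6] = 8+21 = 29 → [9, 12, 13, 16, 19, 21, 29, 1]
i=7: arr[7] = 1+29 = 30 → [9, 12, 13, 16, 19, 21, 29, 30]
sum = 149

149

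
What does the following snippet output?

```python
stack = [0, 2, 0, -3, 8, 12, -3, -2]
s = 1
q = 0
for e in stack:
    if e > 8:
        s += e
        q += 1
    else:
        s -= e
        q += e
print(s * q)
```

33

e=0: not >8, s = 1-0 = 1; q=0
e=2: not >8, s = 1-2 = -1; q=2
e=0: not >8, s = (-1)-0 = -1; q=2
e=-3: not >8, s = (-1)-(-3) = 2; q=-1
e=8: not >8, s = 2-8 = -6; q=7
e=12: >8, s = (-6)+12 = 6; q=8
e=-3: not >8, s = 6-(-3) = 9; q=5
e=-2: not >8, s = 9-(-2) = 11; q=3
s*q = 11*3 = 33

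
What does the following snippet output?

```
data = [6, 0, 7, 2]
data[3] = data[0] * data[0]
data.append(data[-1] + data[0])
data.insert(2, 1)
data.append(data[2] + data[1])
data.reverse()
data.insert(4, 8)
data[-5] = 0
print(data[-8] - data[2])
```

data[3] = data[0]*data[0] = 6*6 = 36 → [6, 0, 7, 36]
append data[-1]+data[0] = 36+6 = 42 → [6, 0, 7, 36, 42]
insert 1 at 2 → [6, 0, 1, 7, 36, 42]
append data[2]+data[1] = 1+0 = 1 → [6, 0, 1, 7, 36, 42, 1]
reverse → [1, 42, 36, 7, 1, 0, 6]
insert 8 at 4 → [1, 42, 36, 7, 8, 1, 0, 6]
data[-5] = 0 → [1, 42, 36, 0, 8, 1, 0, 6]
data[-8]-data[2] = 1-36 = -35

-35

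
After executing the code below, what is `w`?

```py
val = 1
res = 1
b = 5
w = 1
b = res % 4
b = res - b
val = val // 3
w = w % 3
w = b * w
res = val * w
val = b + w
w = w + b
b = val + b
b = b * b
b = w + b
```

b = 1%4 = 1
b = 1-1 = 0
val = 1//3 = 0
w = 1%3 = 1
w = 0*1 = 0
res = 0*0 = 0
val = 0+0 = 0
w = 0+0 = 0
b = 0+0 = 0
b = 0*0 = 0
b = 0+0 = 0

0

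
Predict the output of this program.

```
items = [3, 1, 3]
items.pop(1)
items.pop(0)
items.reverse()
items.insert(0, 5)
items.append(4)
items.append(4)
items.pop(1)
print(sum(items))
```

pop(1) removes 1 → [3, 3]
pop(0) removes 3 → [3]
reverse → [3]
insert 5 at 0 → [5, 3]
append 4 → [5, 3, 4]
append 4 → [5, 3, 4, 4]
pop(1) removes 3 → [5, 4, 4]
sum = 13

13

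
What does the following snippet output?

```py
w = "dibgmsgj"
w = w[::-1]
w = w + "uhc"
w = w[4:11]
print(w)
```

gbiduhc

reverse → 'jgsmgbid'
+ 'uhc' → 'jgsmgbiduhc'
slice [4:11] → 'gbiduhc'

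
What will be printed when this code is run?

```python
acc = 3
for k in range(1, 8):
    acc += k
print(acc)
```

31

k=1: acc = 3+1 = 4
k=2: acc = 4+2 = 6
k=3: acc = 6+3 = 9
k=4: acc = 9+4 = 13
k=5: acc = 13+5 = 18
k=6: acc = 18+6 = 24
k=7: acc = 24+7 = 31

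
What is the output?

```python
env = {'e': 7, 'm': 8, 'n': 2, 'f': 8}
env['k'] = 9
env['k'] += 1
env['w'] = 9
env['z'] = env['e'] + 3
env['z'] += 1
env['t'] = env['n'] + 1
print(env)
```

{'e': 7, 'm': 8, 'n': 2, 'f': 8, 'k': 10, 'w': 9, 'z': 11, 't': 3}

env['k'] = 9 → {'e': 7, 'm': 8, 'n': 2, 'f': 8, 'k': 9}
env['k'] = 9+1 = 10 → {'e': 7, 'm': 8, 'n': 2, 'f': 8, 'k': 10}
env['w'] = 9 → {'e': 7, 'm': 8, 'n': 2, 'f': 8, 'k': 10, 'w': 9}
env['z'] = env['e']+3 = 10 → {'e': 7, 'm': 8, 'n': 2, 'f': 8, 'k': 10, 'w': 9, 'z': 10}
env['z'] = 10+1 = 11 → {'e': 7, 'm': 8, 'n': 2, 'f': 8, 'k': 10, 'w': 9, 'z': 11}
env['t'] = env['n']+1 = 3 → {'e': 7, 'm': 8, 'n': 2, 'f': 8, 'k': 10, 'w': 9, 'z': 11, 't': 3}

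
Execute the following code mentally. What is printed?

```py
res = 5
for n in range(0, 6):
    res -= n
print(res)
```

-10

n=0: res = 5-0 = 5
n=1: res = 5-1 = 4
n=2: res = 4-2 = 2
n=3: res = 2-3 = -1
n=4: res = (-1)-4 = -5
n=5: res = (-5)-5 = -10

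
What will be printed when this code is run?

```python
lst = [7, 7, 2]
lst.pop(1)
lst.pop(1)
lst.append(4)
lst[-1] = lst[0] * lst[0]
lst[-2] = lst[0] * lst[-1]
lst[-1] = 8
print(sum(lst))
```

351

pop(1) removes 7 → [7, 2]
pop(1) removes 2 → [7]
append 4 → [7, 4]
lst[-1] = lst[0]*lst[0] = 7*7 = 49 → [7, 49]
lst[-2] = lst[0]*lst[-1] = 7*49 = 343 → [343, 49]
lst[-1] = 8 → [343, 8]
sum = 351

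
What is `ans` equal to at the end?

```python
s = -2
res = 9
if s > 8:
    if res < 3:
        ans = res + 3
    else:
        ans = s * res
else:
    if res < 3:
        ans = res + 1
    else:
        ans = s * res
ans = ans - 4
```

-22

s=-2, res=9
s > 8 is False; res < 3 is False
→ ans = s * res = -18
ans = (-18)-4 = -22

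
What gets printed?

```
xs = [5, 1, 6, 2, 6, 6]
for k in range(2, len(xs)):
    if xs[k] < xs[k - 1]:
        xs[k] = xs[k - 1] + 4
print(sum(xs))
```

54

k=2: 6>=1, unchanged → [5, 1, 6, 2, 6, 6]
k=3: 2<6, xs[3] = 6+4 = 10 → [5, 1, 6, 10, 6, 6]
k=4: 6<10, xs[4] = 10+4 = 14 → [5, 1, 6, 10, 14, 6]
k=5: 6<14, xs[5] = 14+4 = 18 → [5, 1, 6, 10, 14, 18]
sum = 54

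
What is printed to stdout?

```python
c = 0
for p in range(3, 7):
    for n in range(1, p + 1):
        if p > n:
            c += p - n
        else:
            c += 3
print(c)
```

46

p=3,n=1: 3>1, c = 0+2 = 2
p=3,n=2: 3>2, c = 2+1 = 3
p=3,n=3: not 3>3, c = 3+3 = 6
p=4,n=1: 4>1, c = 6+3 = 9
p=4,n=2: 4>2, c = 9+2 = 11
p=4,n=3: 4>3, c = 11+1 = 12
p=4,n=4: not 4>4, c = 12+3 = 15
p=5,n=1: 5>1, c = 15+4 = 19
p=5,n=2: 5>2, c = 19+3 = 22
p=5,n=3: 5>3, c = 22+2 = 24
p=5,n=4: 5>4, c = 24+1 = 25
p=5,n=5: not 5>5, c = 25+3 = 28
p=6,n=1: 6>1, c = 28+5 = 33
p=6,n=2: 6>2, c = 33+4 = 37
p=6,n=3: 6>3, c = 37+3 = 40
p=6,n=4: 6>4, c = 40+2 = 42
p=6,n=5: 6>5, c = 42+1 = 43
p=6,n=6: not 6>6, c = 43+3 = 46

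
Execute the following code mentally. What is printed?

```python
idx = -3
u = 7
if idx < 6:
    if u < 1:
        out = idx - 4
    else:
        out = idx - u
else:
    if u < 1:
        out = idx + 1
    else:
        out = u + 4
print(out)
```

idx=-3, u=7
idx < 6 is True; u < 1 is False
→ out = idx - u = -10

-10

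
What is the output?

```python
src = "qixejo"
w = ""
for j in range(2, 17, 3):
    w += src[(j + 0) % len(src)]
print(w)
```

xoxox

j=2: add src[2]='x' → 'x'
j=5: add src[5]='o' → 'xo'
j=8: add src[2]='x' → 'xox'
j=11: add src[5]='o' → 'xoxo'
j=14: add src[2]='x' → 'xoxox'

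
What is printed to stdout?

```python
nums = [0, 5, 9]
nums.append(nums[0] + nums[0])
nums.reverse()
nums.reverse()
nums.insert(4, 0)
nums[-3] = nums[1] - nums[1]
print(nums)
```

append nums[0]+nums[0] = 0+0 = 0 → [0, 5, 9, 0]
reverse → [0, 9, 5, 0]
reverse → [0, 5, 9, 0]
insert 0 at 4 → [0, 5, 9, 0, 0]
nums[-3] = nums[1]-nums[1] = 5-5 = 0 → [0, 5, 0, 0, 0]

[0, 5, 0, 0, 0]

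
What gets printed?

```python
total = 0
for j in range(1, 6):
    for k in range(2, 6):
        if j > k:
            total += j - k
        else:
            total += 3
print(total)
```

j=1,k=2: not 1>2, total = 0+3 = 3
j=1,k=3: not 1>3, total = 3+3 = 6
j=1,k=4: not 1>4, total = 6+3 = 9
j=1,k=5: not 1>5, total = 9+3 = 12
j=2,k=2: not 2>2, total = 12+3 = 15
j=2,k=3: not 2>3, total = 15+3 = 18
j=2,k=4: not 2>4, total = 18+3 = 21
j=2,k=5: not 2>5, total = 21+3 = 24
j=3,k=2: 3>2, total = 24+1 = 25
j=3,k=3: not 3>3, total = 25+3 = 28
j=3,k=4: not 3>4, total = 28+3 = 31
j=3,k=5: not 3>5, total = 31+3 = 34
j=4,k=2: 4>2, total = 34+2 = 36
j=4,k=3: 4>3, total = 36+1 = 37
j=4,k=4: not 4>4, total = 37+3 = 40
j=4,k=5: not 4>5, total = 40+3 = 43
j=5,k=2: 5>2, total = 43+3 = 46
j=5,k=3: 5>3, total = 46+2 = 48
j=5,k=4: 5>4, total = 48+1 = 49
j=5,k=5: not 5>5, total = 49+3 = 52

52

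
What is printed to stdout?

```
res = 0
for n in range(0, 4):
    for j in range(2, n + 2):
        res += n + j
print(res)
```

n=1,j=2: res = 0+3 = 3
n=2,j=2: res = 3+4 = 7
n=2,j=3: res = 7+5 = 12
n=3,j=2: res = 12+5 = 17
n=3,j=3: res = 17+6 = 23
n=3,j=4: res = 23+7 = 30

30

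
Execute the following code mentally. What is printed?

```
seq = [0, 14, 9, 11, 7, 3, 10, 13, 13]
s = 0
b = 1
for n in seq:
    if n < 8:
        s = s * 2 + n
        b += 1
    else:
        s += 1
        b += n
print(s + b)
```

n=0: <8, s = 0*2+0 = 0; b=2
n=14: not <8, s = 0+1 = 1; b=16
n=9: not <8, s = 1+1 = 2; b=25
n=11: not <8, s = 2+1 = 3; b=36
n=7: <8, s = 3*2+7 = 13; b=37
n=3: <8, s = 13*2+3 = 29; b=38
n=10: not <8, s = 29+1 = 30; b=48
n=13: not <8, s = 30+1 = 31; b=61
n=13: not <8, s = 31+1 = 32; b=74
s+b = 32+74 = 106

106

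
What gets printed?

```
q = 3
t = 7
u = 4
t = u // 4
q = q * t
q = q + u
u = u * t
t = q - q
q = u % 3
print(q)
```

1

t = 4//4 = 1
q = 3*1 = 3
q = 3+4 = 7
u = 4*1 = 4
t = 7-7 = 0
q = 4%3 = 1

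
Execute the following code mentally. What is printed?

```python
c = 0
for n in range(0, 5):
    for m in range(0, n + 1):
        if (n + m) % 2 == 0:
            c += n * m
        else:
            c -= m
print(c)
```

34

n=0,m=0: even sum, c = 0+0 = 0
n=1,m=0: odd sum, c = 0-0 = 0
n=1,m=1: even sum, c = 0+1 = 1
n=2,m=0: even sum, c = 1+0 = 1
n=2,m=1: odd sum, c = 1-1 = 0
n=2,m=2: even sum, c = 0+4 = 4
n=3,m=0: odd sum, c = 4-0 = 4
n=3,m=1: even sum, c = 4+3 = 7
n=3,m=2: odd sum, c = 7-2 = 5
n=3,m=3: even sum, c = 5+9 = 14
n=4,m=0: even sum, c = 14+0 = 14
n=4,m=1: odd sum, c = 14-1 = 13
n=4,m=2: even sum, c = 13+8 = 21
n=4,m=3: odd sum, c = 21-3 = 18
n=4,m=4: even sum, c = 18+16 = 34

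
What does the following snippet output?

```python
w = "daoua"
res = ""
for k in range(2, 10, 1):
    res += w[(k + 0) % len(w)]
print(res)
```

k=2: add w[2]='o' → 'o'
k=3: add w[3]='u' → 'ou'
k=4: add w[4]='a' → 'oua'
k=5: add w[0]='d' → 'ouad'
k=6: add w[1]='a' → 'ouada'
k=7: add w[2]='o' → 'ouadao'
k=8: add w[3]='u' → 'ouadaou'
k=9: add w[4]='a' → 'ouadaoua'

ouadaoua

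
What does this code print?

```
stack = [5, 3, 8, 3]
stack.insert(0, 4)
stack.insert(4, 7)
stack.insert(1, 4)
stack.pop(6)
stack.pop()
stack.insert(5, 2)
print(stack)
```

[4, 4, 5, 3, 8, 2]

insert 4 at 0 → [4, 5, 3, 8, 3]
insert 7 at 4 → [4, 5, 3, 8, 7, 3]
insert 4 at 1 → [4, 4, 5, 3, 8, 7, 3]
pop(6) removes 3 → [4, 4, 5, 3, 8, 7]
pop() removes 7 → [4, 4, 5, 3, 8]
insert 2 at 5 → [4, 4, 5, 3, 8, 2]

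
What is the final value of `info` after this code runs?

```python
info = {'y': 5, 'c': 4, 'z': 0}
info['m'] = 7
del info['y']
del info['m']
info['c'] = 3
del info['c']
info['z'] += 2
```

info['m'] = 7 → {'y': 5, 'c': 4, 'z': 0, 'm': 7}
del 'y' → {'c': 4, 'z': 0, 'm': 7}
del 'm' → {'c': 4, 'z': 0}
info['c'] = 3 → {'c': 3, 'z': 0}
del 'c' → {'z': 0}
info['z'] = 0+2 = 2 → {'z': 2}

{'z': 2}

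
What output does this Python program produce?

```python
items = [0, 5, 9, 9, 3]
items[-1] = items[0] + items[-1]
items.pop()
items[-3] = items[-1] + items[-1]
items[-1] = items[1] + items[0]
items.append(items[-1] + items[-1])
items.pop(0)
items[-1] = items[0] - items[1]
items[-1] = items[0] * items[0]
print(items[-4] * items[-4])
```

324

items[-1] = items[0]+items[-1] = 0+3 = 3 → [0, 5, 9, 9, 3]
pop() removes 3 → [0, 5, 9, 9]
items[-3] = items[-1]+items[-1] = 9+9 = 18 → [0, 18, 9, 9]
items[-1] = items[1]+items[0] = 18+0 = 18 → [0, 18, 9, 18]
append items[-1]+items[-1] = 18+18 = 36 → [0, 18, 9, 18, 36]
pop(0) removes 0 → [18, 9, 18, 36]
items[-1] = items[0]-items[1] = 18-9 = 9 → [18, 9, 18, 9]
items[-1] = items[0]*items[0] = 18*18 = 324 → [18, 9, 18, 324]
items[-4]*items[-4] = 18*18 = 324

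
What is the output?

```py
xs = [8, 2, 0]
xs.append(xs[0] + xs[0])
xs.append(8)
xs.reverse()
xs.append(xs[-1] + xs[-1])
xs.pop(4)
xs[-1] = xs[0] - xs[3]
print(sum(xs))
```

32

append xs[0]+xs[0] = 8+8 = 16 → [8, 2, 0, 16]
append 8 → [8, 2, 0, 16, 8]
reverse → [8, 16, 0, 2, 8]
append xs[-1]+xs[-1] = 8+8 = 16 → [8, 16, 0, 2, 8, 16]
pop(4) removes 8 → [8, 16, 0, 2, 16]
xs[-1] = xs[0]-xs[3] = 8-2 = 6 → [8, 16, 0, 2, 6]
sum = 32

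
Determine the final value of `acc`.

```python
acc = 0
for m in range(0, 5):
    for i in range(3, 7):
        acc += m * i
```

180

m=0,i=3: acc = 0+0 = 0
m=0,i=4: acc = 0+0 = 0
m=0,i=5: acc = 0+0 = 0
m=0,i=6: acc = 0+0 = 0
m=1,i=3: acc = 0+3 = 3
m=1,i=4: acc = 3+4 = 7
m=1,i=5: acc = 7+5 = 12
m=1,i=6: acc = 12+6 = 18
m=2,i=3: acc = 18+6 = 24
m=2,i=4: acc = 24+8 = 32
m=2,i=5: acc = 32+10 = 42
m=2,i=6: acc = 42+12 = 54
m=3,i=3: acc = 54+9 = 63
m=3,i=4: acc = 63+12 = 75
m=3,i=5: acc = 75+15 = 90
m=3,i=6: acc = 90+18 = 108
m=4,i=3: acc = 108+12 = 120
m=4,i=4: acc = 120+16 = 136
m=4,i=5: acc = 136+20 = 156
m=4,i=6: acc = 156+24 = 180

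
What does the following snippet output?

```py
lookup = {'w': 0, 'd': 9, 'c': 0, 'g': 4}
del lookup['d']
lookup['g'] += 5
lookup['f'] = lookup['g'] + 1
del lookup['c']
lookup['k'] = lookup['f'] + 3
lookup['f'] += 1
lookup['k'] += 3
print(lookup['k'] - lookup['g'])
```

7

del 'd' → {'w': 0, 'c': 0, 'g': 4}
lookup['g'] = 4+5 = 9 → {'w': 0, 'c': 0, 'g': 9}
lookup['f'] = lookup['g']+1 = 10 → {'w': 0, 'c': 0, 'g': 9, 'f': 10}
del 'c' → {'w': 0, 'g': 9, 'f': 10}
lookup['k'] = lookup['f']+3 = 13 → {'w': 0, 'g': 9, 'f': 10, 'k': 13}
lookup['f'] = 10+1 = 11 → {'w': 0, 'g': 9, 'f': 11, 'k': 13}
lookup['k'] = 13+3 = 16 → {'w': 0, 'g': 9, 'f': 11, 'k': 16}
lookup['k']-lookup['g'] = 16-9 = 7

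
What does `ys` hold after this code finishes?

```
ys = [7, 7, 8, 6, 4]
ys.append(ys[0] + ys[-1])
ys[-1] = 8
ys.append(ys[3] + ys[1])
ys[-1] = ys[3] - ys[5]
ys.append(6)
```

[7, 7, 8, 6, 4, 8, -2, 6]

append ys[0]+ys[-1] = 7+4 = 11 → [7, 7, 8, 6, 4, 11]
ys[-1] = 8 → [7, 7, 8, 6, 4, 8]
append ys[3]+ys[1] = 6+7 = 13 → [7, 7, 8, 6, 4, 8, 13]
ys[-1] = ys[3]-ys[5] = 6-8 = -2 → [7, 7, 8, 6, 4, 8, -2]
append 6 → [7, 7, 8, 6, 4, 8, -2, 6]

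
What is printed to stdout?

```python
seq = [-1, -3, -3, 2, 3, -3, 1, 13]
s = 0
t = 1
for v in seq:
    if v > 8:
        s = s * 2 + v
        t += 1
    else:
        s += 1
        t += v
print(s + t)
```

v=-1: not >8, s = 0+1 = 1; t=0
v=-3: not >8, s = 1+1 = 2; t=-3
v=-3: not >8, s = 2+1 = 3; t=-6
v=2: not >8, s = 3+1 = 4; t=-4
v=3: not >8, s = 4+1 = 5; t=-1
v=-3: not >8, s = 5+1 = 6; t=-4
v=1: not >8, s = 6+1 = 7; t=-3
v=13: >8, s = 7*2+13 = 27; t=-2
s+t = 27+(-2) = 25

25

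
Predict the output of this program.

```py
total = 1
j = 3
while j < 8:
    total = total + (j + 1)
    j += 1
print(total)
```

31

j=3: total = 1+4 = 5
j=4: total = 5+5 = 10
j=5: total = 10+6 = 16
j=6: total = 16+7 = 23
j=7: total = 23+8 = 31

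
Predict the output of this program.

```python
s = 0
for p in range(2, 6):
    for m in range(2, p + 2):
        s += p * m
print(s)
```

193

p=2,m=2: s = 0+4 = 4
p=2,m=3: s = 4+6 = 10
p=3,m=2: s = 10+6 = 16
p=3,m=3: s = 16+9 = 25
p=3,m=4: s = 25+12 = 37
p=4,m=2: s = 37+8 = 45
p=4,m=3: s = 45+12 = 57
p=4,m=4: s = 57+16 = 73
p=4,m=5: s = 73+20 = 93
p=5,m=2: s = 93+10 = 103
p=5,m=3: s = 103+15 = 118
p=5,m=4: s = 118+20 = 138
p=5,m=5: s = 138+25 = 163
p=5,m=6: s = 163+30 = 193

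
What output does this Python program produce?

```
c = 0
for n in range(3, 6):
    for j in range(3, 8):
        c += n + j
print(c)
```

135

n=3,j=3: c = 0+6 = 6
n=3,j=4: c = 6+7 = 13
n=3,j=5: c = 13+8 = 21
n=3,j=6: c = 21+9 = 30
n=3,j=7: c = 30+10 = 40
n=4,j=3: c = 40+7 = 47
n=4,j=4: c = 47+8 = 55
n=4,j=5: c = 55+9 = 64
n=4,j=6: c = 64+10 = 74
n=4,j=7: c = 74+11 = 85
n=5,j=3: c = 85+8 = 93
n=5,j=4: c = 93+9 = 102
n=5,j=5: c = 102+10 = 112
n=5,j=6: c = 112+11 = 123
n=5,j=7: c = 123+12 = 135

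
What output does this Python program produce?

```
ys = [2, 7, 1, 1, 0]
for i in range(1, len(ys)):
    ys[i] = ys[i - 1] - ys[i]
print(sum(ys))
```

-23

i=1: ys[1] = 2-7 = -5 → [2, -5, 1, 1, 0]
i=2: ys[2] = (-5)-1 = -6 → [2, -5, -6, 1, 0]
i=3: ys[3] = (-6)-1 = -7 → [2, -5, -6, -7, 0]
i=4: ys[4] = (-7)-0 = -7 → [2, -5, -6, -7, -7]
sum = -23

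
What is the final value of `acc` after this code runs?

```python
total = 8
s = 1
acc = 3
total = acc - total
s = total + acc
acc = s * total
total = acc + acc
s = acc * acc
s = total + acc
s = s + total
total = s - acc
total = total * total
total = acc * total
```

10

total = 3-8 = -5
s = (-5)+3 = -2
acc = (-2)*(-5) = 10
total = 10+10 = 20
s = 10*10 = 100
s = 20+10 = 30
s = 30+20 = 50
total = 50-10 = 40
total = 40*40 = 1600
total = 10*1600 = 16000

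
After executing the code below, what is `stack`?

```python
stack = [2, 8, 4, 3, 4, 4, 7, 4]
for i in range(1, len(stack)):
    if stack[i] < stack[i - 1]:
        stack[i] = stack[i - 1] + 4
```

[2, 8, 12, 16, 20, 24, 28, 32]

i=1: 8>=2, unchanged → [2, 8, 4, 3, 4, 4, 7, 4]
i=2: 4<8, stack[2] = 8+4 = 12 → [2, 8, 12, 3, 4, 4, 7, 4]
i=3: 3<12, stack[3] = 12+4 = 16 → [2, 8, 12, 16, 4, 4, 7, 4]
i=4: 4<16, stack[4] = 16+4 = 20 → [2, 8, 12, 16, 20, 4, 7, 4]
i=5: 4<20, stack[5] = 20+4 = 24 → [2, 8, 12, 16, 20, 24, 7, 4]
i=6: 7<24, stack[6] = 24+4 = 28 → [2, 8, 12, 16, 20, 24, 28, 4]
i=7: 4<28, stack[7] = 28+4 = 32 → [2, 8, 12, 16, 20, 24, 28, 32]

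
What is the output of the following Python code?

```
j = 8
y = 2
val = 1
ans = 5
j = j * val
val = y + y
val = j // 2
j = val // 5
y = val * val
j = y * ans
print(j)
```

80

j = 8*1 = 8
val = 2+2 = 4
val = 8//2 = 4
j = 4//5 = 0
y = 4*4 = 16
j = 16*5 = 80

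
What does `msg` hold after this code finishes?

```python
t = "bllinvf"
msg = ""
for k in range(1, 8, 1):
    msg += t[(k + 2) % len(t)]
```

k=1: add t[3]='i' → 'i'
k=2: add t[4]='n' → 'in'
k=3: add t[5]='v' → 'inv'
k=4: add t[6]='f' → 'invf'
k=5: add t[0]='b' → 'invfb'
k=6: add t[1]='l' → 'invfbl'
k=7: add t[2]='l' → 'invfbll'

'invfbll'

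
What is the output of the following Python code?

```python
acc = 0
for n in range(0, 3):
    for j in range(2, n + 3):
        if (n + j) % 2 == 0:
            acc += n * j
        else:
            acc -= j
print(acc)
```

n=0,j=2: even sum, acc = 0+0 = 0
n=1,j=2: odd sum, acc = 0-2 = -2
n=1,j=3: even sum, acc = (-2)+3 = 1
n=2,j=2: even sum, acc = 1+4 = 5
n=2,j=3: odd sum, acc = 5-3 = 2
n=2,j=4: even sum, acc = 2+8 = 10

10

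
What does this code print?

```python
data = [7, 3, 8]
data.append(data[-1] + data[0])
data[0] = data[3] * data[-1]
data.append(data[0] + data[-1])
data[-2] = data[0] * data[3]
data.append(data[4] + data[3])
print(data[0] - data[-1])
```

append data[-1]+data[0] = 8+7 = 15 → [7, 3, 8, 15]
data[0] = data[3]*data[-1] = 15*15 = 225 → [225, 3, 8, 15]
append data[0]+data[-1] = 225+15 = 240 → [225, 3, 8, 15, 240]
data[-2] = data[0]*data[3] = 225*15 = 3375 → [225, 3, 8, 3375, 240]
append data[4]+data[3] = 240+3375 = 3615 → [225, 3, 8, 3375, 240, 3615]
data[0]-data[-1] = 225-3615 = -3390

-3390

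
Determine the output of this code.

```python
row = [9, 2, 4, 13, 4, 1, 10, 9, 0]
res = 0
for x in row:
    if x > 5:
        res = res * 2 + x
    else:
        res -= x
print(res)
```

x=9: >5, res = 0*2+9 = 9
x=2: not >5, res = 9-2 = 7
x=4: not >5, res = 7-4 = 3
x=13: >5, res = 3*2+13 = 19
x=4: not >5, res = 19-4 = 15
x=1: not >5, res = 15-1 = 14
x=10: >5, res = 14*2+10 = 38
x=9: >5, res = 38*2+9 = 85
x=0: not >5, res = 85-0 = 85

85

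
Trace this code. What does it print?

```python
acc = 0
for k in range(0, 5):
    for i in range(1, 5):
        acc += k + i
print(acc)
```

90

k=0,i=1: acc = 0+1 = 1
k=0,i=2: acc = 1+2 = 3
k=0,i=3: acc = 3+3 = 6
k=0,i=4: acc = 6+4 = 10
k=1,i=1: acc = 10+2 = 12
k=1,i=2: acc = 12+3 = 15
k=1,i=3: acc = 15+4 = 19
k=1,i=4: acc = 19+5 = 24
k=2,i=1: acc = 24+3 = 27
k=2,i=2: acc = 27+4 = 31
k=2,i=3: acc = 31+5 = 36
k=2,i=4: acc = 36+6 = 42
k=3,i=1: acc = 42+4 = 46
k=3,i=2: acc = 46+5 = 51
k=3,i=3: acc = 51+6 = 57
k=3,i=4: acc = 57+7 = 64
k=4,i=1: acc = 64+5 = 69
k=4,i=2: acc = 69+6 = 75
k=4,i=3: acc = 75+7 = 82
k=4,i=4: acc = 82+8 = 90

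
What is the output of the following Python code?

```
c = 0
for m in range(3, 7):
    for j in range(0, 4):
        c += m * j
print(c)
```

m=3,j=0: c = 0+0 = 0
m=3,j=1: c = 0+3 = 3
m=3,j=2: c = 3+6 = 9
m=3,j=3: c = 9+9 = 18
m=4,j=0: c = 18+0 = 18
m=4,j=1: c = 18+4 = 22
m=4,j=2: c = 22+8 = 30
m=4,j=3: c = 30+12 = 42
m=5,j=0: c = 42+0 = 42
m=5,j=1: c = 42+5 = 47
m=5,j=2: c = 47+10 = 57
m=5,j=3: c = 57+15 = 72
m=6,j=0: c = 72+0 = 72
m=6,j=1: c = 72+6 = 78
m=6,j=2: c = 78+12 = 90
m=6,j=3: c = 90+18 = 108

108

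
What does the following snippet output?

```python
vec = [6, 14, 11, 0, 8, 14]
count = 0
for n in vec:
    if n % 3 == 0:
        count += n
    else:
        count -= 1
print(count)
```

2

n=6: %3==0, count = 0+6 = 6
n=14: not %3==0, count = 6-1 = 5
n=11: not %3==0, count = 5-1 = 4
n=0: %3==0, count = 4+0 = 4
n=8: not %3==0, count = 4-1 = 3
n=14: not %3==0, count = 3-1 = 2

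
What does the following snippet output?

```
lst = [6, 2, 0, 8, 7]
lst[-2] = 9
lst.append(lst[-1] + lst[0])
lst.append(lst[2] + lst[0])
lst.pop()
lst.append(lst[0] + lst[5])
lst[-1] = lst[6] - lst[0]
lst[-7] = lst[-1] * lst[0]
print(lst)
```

[78, 2, 0, 9, 7, 13, 13]

lst[-2] = 9 → [6, 2, 0, 9, 7]
append lst[-1]+lst[0] = 7+6 = 13 → [6, 2, 0, 9, 7, 13]
append lst[2]+lst[0] = 0+6 = 6 → [6, 2, 0, 9, 7, 13, 6]
pop() removes 6 → [6, 2, 0, 9, 7, 13]
append lst[0]+lst[5] = 6+13 = 19 → [6, 2, 0, 9, 7, 13, 19]
lst[-1] = lst[6]-lst[0] = 19-6 = 13 → [6, 2, 0, 9, 7, 13, 13]
lst[-7] = lst[-1]*lst[0] = 13*6 = 78 → [78, 2, 0, 9, 7, 13, 13]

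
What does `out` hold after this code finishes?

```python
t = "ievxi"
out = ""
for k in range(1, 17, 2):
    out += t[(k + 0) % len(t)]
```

k=1: add t[1]='e' → 'e'
k=3: add t[3]='x' → 'ex'
k=5: add t[0]='i' → 'exi'
k=7: add t[2]='v' → 'exiv'
k=9: add t[4]='i' → 'exivi'
k=11: add t[1]='e' → 'exivie'
k=13: add t[3]='x' → 'exiviex'
k=15: add t[0]='i' → 'exiviexi'

'exiviexi'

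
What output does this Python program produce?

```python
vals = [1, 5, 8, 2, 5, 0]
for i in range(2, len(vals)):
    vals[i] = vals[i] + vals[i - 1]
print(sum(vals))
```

74

i=2: vals[2] = 8+5 = 13 → [1, 5, 13, 2, 5, 0]
i=3: vals[3] = 2+13 = 15 → [1, 5, 13, 15, 5, 0]
i=4: vals[4] = 5+15 = 20 → [1, 5, 13, 15, 20, 0]
i=5: vals[5] = 0+20 = 20 → [1, 5, 13, 15, 20, 20]
sum = 74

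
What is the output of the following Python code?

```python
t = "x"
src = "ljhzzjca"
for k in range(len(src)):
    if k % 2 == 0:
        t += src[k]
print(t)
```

xlhzc

k=0: add 'l' → 'xl'
k=1: skip
k=2: add 'h' → 'xlh'
k=3: skip
k=4: add 'z' → 'xlhz'
k=5: skip
k=6: add 'c' → 'xlhzc'
k=7: skip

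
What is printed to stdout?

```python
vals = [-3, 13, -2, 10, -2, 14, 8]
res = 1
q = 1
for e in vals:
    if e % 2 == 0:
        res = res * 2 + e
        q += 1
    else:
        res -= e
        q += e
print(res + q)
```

e=-3: not even, res = 1-(-3) = 4; q=-2
e=13: not even, res = 4-13 = -9; q=11
e=-2: even, res = (-9)*2+(-2) = -20; q=12
e=10: even, res = (-20)*2+10 = -30; q=13
e=-2: even, res = (-30)*2+(-2) = -62; q=14
e=14: even, res = (-62)*2+14 = -110; q=15
e=8: even, res = (-110)*2+8 = -212; q=16
res+q = (-212)+16 = -196

-196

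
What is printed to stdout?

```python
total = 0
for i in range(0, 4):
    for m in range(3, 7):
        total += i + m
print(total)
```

96

i=0,m=3: total = 0+3 = 3
i=0,m=4: total = 3+4 = 7
i=0,m=5: total = 7+5 = 12
i=0,m=6: total = 12+6 = 18
i=1,m=3: total = 18+4 = 22
i=1,m=4: total = 22+5 = 27
i=1,m=5: total = 27+6 = 33
i=1,m=6: total = 33+7 = 40
i=2,m=3: total = 40+5 = 45
i=2,m=4: total = 45+6 = 51
i=2,m=5: total = 51+7 = 58
i=2,m=6: total = 58+8 = 66
i=3,m=3: total = 66+6 = 72
i=3,m=4: total = 72+7 = 79
i=3,m=5: total = 79+8 = 87
i=3,m=6: total = 87+9 = 96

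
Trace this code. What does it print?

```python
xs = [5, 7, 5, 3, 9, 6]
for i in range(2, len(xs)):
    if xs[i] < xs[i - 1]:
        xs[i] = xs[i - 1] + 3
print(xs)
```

[5, 7, 10, 13, 16, 19]

i=2: 5<7, xs[2] = 7+3 = 10 → [5, 7, 10, 3, 9, 6]
i=3: 3<10, xs[3] = 10+3 = 13 → [5, 7, 10, 13, 9, 6]
i=4: 9<13, xs[4] = 13+3 = 16 → [5, 7, 10, 13, 16, 6]
i=5: 6<16, xs[5] = 16+3 = 19 → [5, 7, 10, 13, 16, 19]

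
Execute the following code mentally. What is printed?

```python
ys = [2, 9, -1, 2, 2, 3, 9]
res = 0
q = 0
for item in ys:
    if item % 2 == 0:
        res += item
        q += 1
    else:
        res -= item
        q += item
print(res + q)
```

item=2: even, res = 0+2 = 2; q=1
item=9: not even, res = 2-9 = -7; q=10
item=-1: not even, res = (-7)-(-1) = -6; q=9
item=2: even, res = (-6)+2 = -4; q=10
item=2: even, res = (-4)+2 = -2; q=11
item=3: not even, res = (-2)-3 = -5; q=14
item=9: not even, res = (-5)-9 = -14; q=23
res+q = (-14)+23 = 9

9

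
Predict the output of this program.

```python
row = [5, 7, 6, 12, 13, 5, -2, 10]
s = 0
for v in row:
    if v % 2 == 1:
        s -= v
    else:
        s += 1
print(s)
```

v=5: odd, s = 0-5 = -5
v=7: odd, s = (-5)-7 = -12
v=6: not odd, s = (-12)+1 = -11
v=12: not odd, s = (-11)+1 = -10
v=13: odd, s = (-10)-13 = -23
v=5: odd, s = (-23)-5 = -28
v=-2: not odd, s = (-28)+1 = -27
v=10: not odd, s = (-27)+1 = -26

-26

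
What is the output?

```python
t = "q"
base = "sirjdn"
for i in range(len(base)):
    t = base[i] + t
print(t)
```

ndjrisq

i=0: prepend 's' → 'sq'
i=1: prepend 'i' → 'isq'
i=2: prepend 'r' → 'risq'
i=3: prepend 'j' → 'jrisq'
i=4: prepend 'd' → 'djrisq'
i=5: prepend 'n' → 'ndjrisq'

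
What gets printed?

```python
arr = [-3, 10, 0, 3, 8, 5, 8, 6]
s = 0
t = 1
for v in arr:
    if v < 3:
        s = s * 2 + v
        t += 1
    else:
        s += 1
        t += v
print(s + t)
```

v=-3: <3, s = 0*2+(-3) = -3; t=2
v=10: not <3, s = (-3)+1 = -2; t=12
v=0: <3, s = (-2)*2+0 = -4; t=13
v=3: not <3, s = (-4)+1 = -3; t=16
v=8: not <3, s = (-3)+1 = -2; t=24
v=5: not <3, s = (-2)+1 = -1; t=29
v=8: not <3, s = (-1)+1 = 0; t=37
v=6: not <3, s = 0+1 = 1; t=43
s+t = 1+43 = 44

44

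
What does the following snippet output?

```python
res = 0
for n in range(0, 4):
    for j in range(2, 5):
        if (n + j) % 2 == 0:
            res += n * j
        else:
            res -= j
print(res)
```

n=0,j=2: even sum, res = 0+0 = 0
n=0,j=3: odd sum, res = 0-3 = -3
n=0,j=4: even sum, res = (-3)+0 = -3
n=1,j=2: odd sum, res = (-3)-2 = -5
n=1,j=3: even sum, res = (-5)+3 = -2
n=1,j=4: odd sum, res = (-2)-4 = -6
n=2,j=2: even sum, res = (-6)+4 = -2
n=2,j=3: odd sum, res = (-2)-3 = -5
n=2,j=4: even sum, res = (-5)+8 = 3
n=3,j=2: odd sum, res = 3-2 = 1
n=3,j=3: even sum, res = 1+9 = 10
n=3,j=4: odd sum, res = 10-4 = 6

6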